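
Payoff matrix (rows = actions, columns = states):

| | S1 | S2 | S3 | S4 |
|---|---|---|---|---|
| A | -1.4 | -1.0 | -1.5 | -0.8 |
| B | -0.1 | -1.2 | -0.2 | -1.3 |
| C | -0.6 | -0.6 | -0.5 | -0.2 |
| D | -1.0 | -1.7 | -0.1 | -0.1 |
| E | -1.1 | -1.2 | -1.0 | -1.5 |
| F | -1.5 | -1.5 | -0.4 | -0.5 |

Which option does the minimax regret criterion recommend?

C

Column bests: S1=-0.1, S2=-0.6, S3=-0.1, S4=-0.1.
A regrets: 1.3, 0.4, 1.4, 0.7 → max 1.4
B regrets: 0.0, 0.6, 0.1, 1.2 → max 1.2
C regrets: 0.5, 0.0, 0.4, 0.1 → max 0.5
D regrets: 0.9, 1.1, 0.0, 0.0 → max 1.1
E regrets: 1.0, 0.6, 0.9, 1.4 → max 1.4
F regrets: 1.4, 0.9, 0.3, 0.4 → max 1.4
Smallest max regret = 0.5 → C.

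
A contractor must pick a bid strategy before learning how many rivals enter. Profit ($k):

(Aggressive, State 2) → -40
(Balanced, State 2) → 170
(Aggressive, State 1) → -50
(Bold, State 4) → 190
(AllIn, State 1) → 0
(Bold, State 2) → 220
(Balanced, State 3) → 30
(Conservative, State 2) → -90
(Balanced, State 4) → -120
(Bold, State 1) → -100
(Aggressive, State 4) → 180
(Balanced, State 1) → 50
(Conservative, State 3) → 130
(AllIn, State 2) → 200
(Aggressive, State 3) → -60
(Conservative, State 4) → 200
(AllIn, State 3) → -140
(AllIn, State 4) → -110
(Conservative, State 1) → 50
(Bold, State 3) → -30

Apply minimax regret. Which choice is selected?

Column bests: State 1=50, State 2=220, State 3=130, State 4=200.
Conservative regrets: 0, 310, 0, 0 → max 310
Balanced regrets: 0, 50, 100, 320 → max 320
Aggressive regrets: 100, 260, 190, 20 → max 260
Bold regrets: 150, 0, 160, 10 → max 160
AllIn regrets: 50, 20, 270, 310 → max 310
Smallest max regret = 160 → Bold.

Bold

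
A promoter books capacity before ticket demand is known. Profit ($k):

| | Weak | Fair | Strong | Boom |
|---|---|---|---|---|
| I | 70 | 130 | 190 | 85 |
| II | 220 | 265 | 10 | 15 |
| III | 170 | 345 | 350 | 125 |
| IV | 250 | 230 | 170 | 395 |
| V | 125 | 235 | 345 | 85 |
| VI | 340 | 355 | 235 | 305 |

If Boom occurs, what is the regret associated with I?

Best payoff under Boom is 395.
Regret = 395 − 85 = 310.

310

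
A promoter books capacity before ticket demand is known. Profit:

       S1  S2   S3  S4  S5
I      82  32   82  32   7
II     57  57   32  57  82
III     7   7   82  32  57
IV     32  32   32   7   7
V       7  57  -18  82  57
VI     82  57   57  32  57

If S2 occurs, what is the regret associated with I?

Best payoff under S2 is 57.
Regret = 57 − 32 = 25.

25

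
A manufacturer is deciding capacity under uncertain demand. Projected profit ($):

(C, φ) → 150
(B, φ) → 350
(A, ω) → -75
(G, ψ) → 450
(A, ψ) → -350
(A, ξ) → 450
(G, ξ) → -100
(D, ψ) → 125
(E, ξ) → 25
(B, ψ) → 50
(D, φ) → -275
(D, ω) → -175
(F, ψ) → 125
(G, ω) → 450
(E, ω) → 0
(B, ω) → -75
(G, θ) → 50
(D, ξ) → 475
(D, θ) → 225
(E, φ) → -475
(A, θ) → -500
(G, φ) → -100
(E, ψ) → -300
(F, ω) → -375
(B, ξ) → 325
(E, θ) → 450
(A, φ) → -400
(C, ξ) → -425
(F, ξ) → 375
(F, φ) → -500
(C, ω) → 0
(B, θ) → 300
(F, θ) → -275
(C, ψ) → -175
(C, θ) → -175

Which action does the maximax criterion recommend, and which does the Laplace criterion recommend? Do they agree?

Row maxima: A=450, B=350, C=150, D=475, E=450, F=375, G=450
Best best-case = 475 → D.
Row averages: A=-175, B=190, C=-125, D=75, E=-60, F=-130, G=150
Highest average = 190 → B.

maximax → D; laplace → B (disagree)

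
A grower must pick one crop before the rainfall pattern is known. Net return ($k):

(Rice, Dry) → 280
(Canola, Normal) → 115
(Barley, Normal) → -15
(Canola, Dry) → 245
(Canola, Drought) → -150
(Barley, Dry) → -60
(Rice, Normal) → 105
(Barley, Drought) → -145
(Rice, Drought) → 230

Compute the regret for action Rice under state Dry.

Best payoff under Dry is 280.
Regret = 280 − 280 = 0.

0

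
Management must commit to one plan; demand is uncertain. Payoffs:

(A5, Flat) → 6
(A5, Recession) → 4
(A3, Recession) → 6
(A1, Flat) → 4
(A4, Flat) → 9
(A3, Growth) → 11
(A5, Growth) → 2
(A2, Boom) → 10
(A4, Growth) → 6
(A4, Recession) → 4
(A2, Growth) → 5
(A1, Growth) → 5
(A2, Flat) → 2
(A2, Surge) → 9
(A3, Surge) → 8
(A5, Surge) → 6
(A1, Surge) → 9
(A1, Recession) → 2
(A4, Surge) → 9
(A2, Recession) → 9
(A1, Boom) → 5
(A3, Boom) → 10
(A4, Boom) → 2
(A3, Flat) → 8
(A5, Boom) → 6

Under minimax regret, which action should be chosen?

A3

Column bests: Recession=9, Flat=9, Growth=11, Boom=10, Surge=9.
A1 regrets: 7, 5, 6, 5, 0 → max 7
A2 regrets: 0, 7, 6, 0, 0 → max 7
A3 regrets: 3, 1, 0, 0, 1 → max 3
A4 regrets: 5, 0, 5, 8, 0 → max 8
A5 regrets: 5, 3, 9, 4, 3 → max 9
Smallest max regret = 3 → A3.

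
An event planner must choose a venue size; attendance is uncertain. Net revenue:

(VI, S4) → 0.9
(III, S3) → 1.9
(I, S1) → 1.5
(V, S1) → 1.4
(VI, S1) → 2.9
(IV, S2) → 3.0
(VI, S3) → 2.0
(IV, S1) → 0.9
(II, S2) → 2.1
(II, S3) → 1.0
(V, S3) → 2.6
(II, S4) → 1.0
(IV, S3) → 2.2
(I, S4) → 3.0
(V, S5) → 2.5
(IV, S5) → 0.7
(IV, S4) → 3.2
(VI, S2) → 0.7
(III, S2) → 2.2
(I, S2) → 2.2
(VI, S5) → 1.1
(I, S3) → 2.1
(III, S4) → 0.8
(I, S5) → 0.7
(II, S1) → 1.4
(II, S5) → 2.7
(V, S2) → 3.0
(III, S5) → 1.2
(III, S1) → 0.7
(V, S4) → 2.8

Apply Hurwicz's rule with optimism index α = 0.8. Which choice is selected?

IV

I: 0.8·3.0 + 0.2·0.7 = 2.54
II: 0.8·2.7 + 0.2·1.0 = 2.36
III: 0.8·2.2 + 0.2·0.7 = 1.9
IV: 0.8·3.2 + 0.2·0.7 = 2.7
V: 0.8·3.0 + 0.2·1.4 = 2.68
VI: 0.8·2.9 + 0.2·0.7 = 2.46
Highest Hurwicz score = 2.7 → IV.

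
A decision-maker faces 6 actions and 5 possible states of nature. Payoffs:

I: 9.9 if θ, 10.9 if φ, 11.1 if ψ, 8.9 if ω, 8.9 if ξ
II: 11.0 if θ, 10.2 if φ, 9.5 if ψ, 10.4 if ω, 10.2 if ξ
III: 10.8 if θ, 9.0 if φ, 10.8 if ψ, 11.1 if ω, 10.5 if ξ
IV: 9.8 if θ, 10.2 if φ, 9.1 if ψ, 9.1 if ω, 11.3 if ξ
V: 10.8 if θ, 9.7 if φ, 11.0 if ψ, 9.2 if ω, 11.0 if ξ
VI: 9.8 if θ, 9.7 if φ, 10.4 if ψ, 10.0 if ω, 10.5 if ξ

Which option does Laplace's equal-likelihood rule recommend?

Row averages: I=9.94, II=10.26, III=10.44, IV=9.9, V=10.34, VI=10.08
Highest average = 10.44 → III.

III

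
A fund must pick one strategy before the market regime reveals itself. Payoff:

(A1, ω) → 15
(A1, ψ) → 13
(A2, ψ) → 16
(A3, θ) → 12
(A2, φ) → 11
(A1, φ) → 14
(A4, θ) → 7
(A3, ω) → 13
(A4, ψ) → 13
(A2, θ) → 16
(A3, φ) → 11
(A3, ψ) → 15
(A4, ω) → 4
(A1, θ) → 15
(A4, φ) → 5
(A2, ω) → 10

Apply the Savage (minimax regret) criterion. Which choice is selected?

Column bests: θ=16, φ=14, ψ=16, ω=15.
A1 regrets: 1, 0, 3, 0 → max 3
A2 regrets: 0, 3, 0, 5 → max 5
A3 regrets: 4, 3, 1, 2 → max 4
A4 regrets: 9, 9, 3, 11 → max 11
Smallest max regret = 3 → A1.

A1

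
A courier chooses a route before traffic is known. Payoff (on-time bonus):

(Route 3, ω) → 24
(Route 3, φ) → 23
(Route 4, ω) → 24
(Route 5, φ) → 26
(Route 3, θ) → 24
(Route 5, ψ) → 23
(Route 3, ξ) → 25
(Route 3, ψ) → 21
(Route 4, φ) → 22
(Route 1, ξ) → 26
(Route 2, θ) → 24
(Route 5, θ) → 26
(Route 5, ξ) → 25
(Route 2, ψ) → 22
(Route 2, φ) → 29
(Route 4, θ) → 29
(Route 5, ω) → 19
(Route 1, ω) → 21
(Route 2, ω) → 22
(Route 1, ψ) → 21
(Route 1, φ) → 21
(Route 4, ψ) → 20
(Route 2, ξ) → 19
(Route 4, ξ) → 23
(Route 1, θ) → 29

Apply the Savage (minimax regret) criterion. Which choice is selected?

Column bests: θ=29, φ=29, ψ=23, ω=24, ξ=26.
Route 1 regrets: 0, 8, 2, 3, 0 → max 8
Route 2 regrets: 5, 0, 1, 2, 7 → max 7
Route 3 regrets: 5, 6, 2, 0, 1 → max 6
Route 4 regrets: 0, 7, 3, 0, 3 → max 7
Route 5 regrets: 3, 3, 0, 5, 1 → max 5
Smallest max regret = 5 → Route 5.

Route 5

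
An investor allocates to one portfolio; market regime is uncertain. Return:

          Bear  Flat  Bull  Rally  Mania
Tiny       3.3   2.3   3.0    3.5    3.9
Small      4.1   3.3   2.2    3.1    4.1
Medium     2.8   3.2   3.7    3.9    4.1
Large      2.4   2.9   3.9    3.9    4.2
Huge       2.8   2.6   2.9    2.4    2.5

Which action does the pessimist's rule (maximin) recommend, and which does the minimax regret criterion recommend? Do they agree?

maximin → Medium; minimax regret → Tiny (disagree)

Row minima: Tiny=2.3, Small=2.2, Medium=2.8, Large=2.4, Huge=2.4
Best worst-case = 2.8 → Medium.
Column bests: Bear=4.1, Flat=3.3, Bull=3.9, Rally=3.9, Mania=4.2.
Tiny regrets: 0.8, 1.0, 0.9, 0.4, 0.3 → max 1.0
Small regrets: 0.0, 0.0, 1.7, 0.8, 0.1 → max 1.7
Medium regrets: 1.3, 0.1, 0.2, 0.0, 0.1 → max 1.3
Large regrets: 1.7, 0.4, 0.0, 0.0, 0.0 → max 1.7
Huge regrets: 1.3, 0.7, 1.0, 1.5, 1.7 → max 1.7
Smallest max regret = 1.0 → Tiny.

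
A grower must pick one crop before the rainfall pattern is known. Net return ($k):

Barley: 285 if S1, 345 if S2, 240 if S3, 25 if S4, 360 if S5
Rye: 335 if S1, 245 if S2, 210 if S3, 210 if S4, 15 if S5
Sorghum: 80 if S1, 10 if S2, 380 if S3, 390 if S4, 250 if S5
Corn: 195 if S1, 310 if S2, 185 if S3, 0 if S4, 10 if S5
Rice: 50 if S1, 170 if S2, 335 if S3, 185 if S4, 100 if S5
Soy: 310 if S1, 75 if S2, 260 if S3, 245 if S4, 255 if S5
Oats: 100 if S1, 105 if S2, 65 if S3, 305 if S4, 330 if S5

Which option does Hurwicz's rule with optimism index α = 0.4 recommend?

Barley: 0.4·360 + 0.6·25 = 159
Rye: 0.4·335 + 0.6·15 = 143
Sorghum: 0.4·390 + 0.6·10 = 162
Corn: 0.4·310 + 0.6·0 = 124
Rice: 0.4·335 + 0.6·50 = 164
Soy: 0.4·310 + 0.6·75 = 169
Oats: 0.4·330 + 0.6·65 = 171
Highest Hurwicz score = 171 → Oats.

Oats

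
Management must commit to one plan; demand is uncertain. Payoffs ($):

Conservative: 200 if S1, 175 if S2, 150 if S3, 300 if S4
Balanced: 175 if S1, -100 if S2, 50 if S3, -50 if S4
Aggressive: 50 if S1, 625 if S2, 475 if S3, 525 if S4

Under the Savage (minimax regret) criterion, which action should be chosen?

Aggressive

Column bests: S1=200, S2=625, S3=475, S4=525.
Conservative regrets: 0, 450, 325, 225 → max 450
Balanced regrets: 25, 725, 425, 575 → max 725
Aggressive regrets: 150, 0, 0, 0 → max 150
Smallest max regret = 150 → Aggressive.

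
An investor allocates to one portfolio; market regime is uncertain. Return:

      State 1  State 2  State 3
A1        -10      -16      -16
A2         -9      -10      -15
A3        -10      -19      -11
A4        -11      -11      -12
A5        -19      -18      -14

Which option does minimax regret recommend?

Column bests: State 1=-9, State 2=-10, State 3=-11.
A1 regrets: 1, 6, 5 → max 6
A2 regrets: 0, 0, 4 → max 4
A3 regrets: 1, 9, 0 → max 9
A4 regrets: 2, 1, 1 → max 2
A5 regrets: 10, 8, 3 → max 10
Smallest max regret = 2 → A4.

A4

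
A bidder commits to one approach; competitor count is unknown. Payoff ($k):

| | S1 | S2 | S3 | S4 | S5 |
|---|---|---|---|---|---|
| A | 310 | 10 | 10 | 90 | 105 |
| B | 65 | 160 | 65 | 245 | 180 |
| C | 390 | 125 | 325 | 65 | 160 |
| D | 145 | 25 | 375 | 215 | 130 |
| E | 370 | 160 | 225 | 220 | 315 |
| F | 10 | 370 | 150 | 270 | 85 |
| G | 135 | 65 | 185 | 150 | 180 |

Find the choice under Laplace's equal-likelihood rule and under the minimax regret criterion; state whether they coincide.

Row averages: A=105, B=143, C=213, D=178, E=258, F=177, G=143
Highest average = 258 → E.
Column bests: S1=390, S2=370, S3=375, S4=270, S5=315.
A regrets: 80, 360, 365, 180, 210 → max 365
B regrets: 325, 210, 310, 25, 135 → max 325
C regrets: 0, 245, 50, 205, 155 → max 245
D regrets: 245, 345, 0, 55, 185 → max 345
E regrets: 20, 210, 150, 50, 0 → max 210
F regrets: 380, 0, 225, 0, 230 → max 380
G regrets: 255, 305, 190, 120, 135 → max 305
Smallest max regret = 210 → E.

laplace → E; minimax regret → E (agree)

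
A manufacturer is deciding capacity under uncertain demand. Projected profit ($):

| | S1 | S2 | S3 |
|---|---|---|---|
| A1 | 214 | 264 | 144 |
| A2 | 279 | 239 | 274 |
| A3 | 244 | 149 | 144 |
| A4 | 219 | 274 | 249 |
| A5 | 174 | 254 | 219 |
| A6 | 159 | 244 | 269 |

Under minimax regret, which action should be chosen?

Column bests: S1=279, S2=274, S3=274.
A1 regrets: 65, 10, 130 → max 130
A2 regrets: 0, 35, 0 → max 35
A3 regrets: 35, 125, 130 → max 130
A4 regrets: 60, 0, 25 → max 60
A5 regrets: 105, 20, 55 → max 105
A6 regrets: 120, 30, 5 → max 120
Smallest max regret = 35 → A2.

A2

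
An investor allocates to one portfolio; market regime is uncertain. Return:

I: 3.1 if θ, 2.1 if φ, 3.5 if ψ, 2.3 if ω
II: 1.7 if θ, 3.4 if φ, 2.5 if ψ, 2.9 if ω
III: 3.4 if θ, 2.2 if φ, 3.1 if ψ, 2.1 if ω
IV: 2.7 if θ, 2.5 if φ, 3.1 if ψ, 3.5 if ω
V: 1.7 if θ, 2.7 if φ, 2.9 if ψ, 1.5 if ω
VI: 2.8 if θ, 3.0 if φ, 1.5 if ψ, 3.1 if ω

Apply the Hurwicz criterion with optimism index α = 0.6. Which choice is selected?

IV

I: 0.6·3.5 + 0.4·2.1 = 2.94
II: 0.6·3.4 + 0.4·1.7 = 2.72
III: 0.6·3.4 + 0.4·2.1 = 2.88
IV: 0.6·3.5 + 0.4·2.5 = 3.1
V: 0.6·2.9 + 0.4·1.5 = 2.34
VI: 0.6·3.1 + 0.4·1.5 = 2.46
Highest Hurwicz score = 3.1 → IV.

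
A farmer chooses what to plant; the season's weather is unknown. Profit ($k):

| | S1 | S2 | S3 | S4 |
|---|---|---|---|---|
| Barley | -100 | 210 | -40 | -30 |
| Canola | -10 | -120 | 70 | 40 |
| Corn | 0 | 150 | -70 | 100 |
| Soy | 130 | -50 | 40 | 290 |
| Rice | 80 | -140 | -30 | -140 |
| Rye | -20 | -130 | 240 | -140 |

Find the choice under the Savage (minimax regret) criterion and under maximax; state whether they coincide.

Column bests: S1=130, S2=210, S3=240, S4=290.
Barley regrets: 230, 0, 280, 320 → max 320
Canola regrets: 140, 330, 170, 250 → max 330
Corn regrets: 130, 60, 310, 190 → max 310
Soy regrets: 0, 260, 200, 0 → max 260
Rice regrets: 50, 350, 270, 430 → max 430
Rye regrets: 150, 340, 0, 430 → max 430
Smallest max regret = 260 → Soy.
Row maxima: Barley=210, Canola=70, Corn=150, Soy=290, Rice=80, Rye=240
Best best-case = 290 → Soy.

minimax regret → Soy; maximax → Soy (agree)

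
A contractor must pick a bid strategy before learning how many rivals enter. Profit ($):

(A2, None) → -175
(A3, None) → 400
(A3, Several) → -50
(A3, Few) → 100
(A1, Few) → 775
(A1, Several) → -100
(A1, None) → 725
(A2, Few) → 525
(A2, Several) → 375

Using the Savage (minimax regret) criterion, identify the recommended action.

A1

Column bests: None=725, Few=775, Several=375.
A1 regrets: 0, 0, 475 → max 475
A2 regrets: 900, 250, 0 → max 900
A3 regrets: 325, 675, 425 → max 675
Smallest max regret = 475 → A1.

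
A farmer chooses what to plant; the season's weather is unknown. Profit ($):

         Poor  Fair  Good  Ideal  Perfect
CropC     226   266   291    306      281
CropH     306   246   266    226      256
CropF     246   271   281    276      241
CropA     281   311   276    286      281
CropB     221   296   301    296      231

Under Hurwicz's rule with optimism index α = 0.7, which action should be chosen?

CropA

CropC: 0.7·306 + 0.3·226 = 282
CropH: 0.7·306 + 0.3·226 = 282
CropF: 0.7·281 + 0.3·241 = 269
CropA: 0.7·311 + 0.3·276 = 300.5
CropB: 0.7·301 + 0.3·221 = 277
Highest Hurwicz score = 300.5 → CropA.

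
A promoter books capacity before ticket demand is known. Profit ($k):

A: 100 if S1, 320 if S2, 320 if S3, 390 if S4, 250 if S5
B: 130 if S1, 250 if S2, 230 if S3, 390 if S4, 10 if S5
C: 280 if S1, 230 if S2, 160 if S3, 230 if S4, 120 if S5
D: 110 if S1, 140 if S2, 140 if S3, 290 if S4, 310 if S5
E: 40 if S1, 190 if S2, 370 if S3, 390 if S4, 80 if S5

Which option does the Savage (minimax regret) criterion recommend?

A

Column bests: S1=280, S2=320, S3=370, S4=390, S5=310.
A regrets: 180, 0, 50, 0, 60 → max 180
B regrets: 150, 70, 140, 0, 300 → max 300
C regrets: 0, 90, 210, 160, 190 → max 210
D regrets: 170, 180, 230, 100, 0 → max 230
E regrets: 240, 130, 0, 0, 230 → max 240
Smallest max regret = 180 → A.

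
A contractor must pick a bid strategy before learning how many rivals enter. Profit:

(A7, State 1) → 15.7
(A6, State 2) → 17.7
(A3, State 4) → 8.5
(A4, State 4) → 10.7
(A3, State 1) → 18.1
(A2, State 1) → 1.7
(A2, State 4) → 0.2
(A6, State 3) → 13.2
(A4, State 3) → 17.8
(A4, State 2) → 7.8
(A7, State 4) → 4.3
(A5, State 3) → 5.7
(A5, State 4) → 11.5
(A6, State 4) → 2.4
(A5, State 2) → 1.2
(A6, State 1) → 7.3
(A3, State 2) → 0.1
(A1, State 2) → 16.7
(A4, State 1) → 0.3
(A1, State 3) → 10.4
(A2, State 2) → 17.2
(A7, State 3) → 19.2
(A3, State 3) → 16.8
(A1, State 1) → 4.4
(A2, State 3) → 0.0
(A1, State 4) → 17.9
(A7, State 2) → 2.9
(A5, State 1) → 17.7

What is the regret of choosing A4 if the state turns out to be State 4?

7.2

Best payoff under State 4 is 17.9.
Regret = 17.9 − 10.7 = 7.2.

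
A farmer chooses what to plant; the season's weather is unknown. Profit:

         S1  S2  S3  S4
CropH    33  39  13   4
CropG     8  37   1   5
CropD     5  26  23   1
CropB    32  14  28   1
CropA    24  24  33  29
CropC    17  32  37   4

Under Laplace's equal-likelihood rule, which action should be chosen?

Row averages: CropH=22.25, CropG=12.75, CropD=13.75, CropB=18.75, CropA=27.5, CropC=22.5
Highest average = 27.5 → CropA.

CropA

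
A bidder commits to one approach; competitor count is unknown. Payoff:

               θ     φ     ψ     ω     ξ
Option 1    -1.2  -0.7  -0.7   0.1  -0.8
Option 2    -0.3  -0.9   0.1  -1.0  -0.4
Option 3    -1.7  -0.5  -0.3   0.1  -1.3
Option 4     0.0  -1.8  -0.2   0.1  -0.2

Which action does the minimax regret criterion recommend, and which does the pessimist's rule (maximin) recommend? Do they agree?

Column bests: θ=0.0, φ=-0.5, ψ=0.1, ω=0.1, ξ=-0.2.
Option 1 regrets: 1.2, 0.2, 0.8, 0.0, 0.6 → max 1.2
Option 2 regrets: 0.3, 0.4, 0.0, 1.1, 0.2 → max 1.1
Option 3 regrets: 1.7, 0.0, 0.4, 0.0, 1.1 → max 1.7
Option 4 regrets: 0.0, 1.3, 0.3, 0.0, 0.0 → max 1.3
Smallest max regret = 1.1 → Option 2.
Row minima: Option 1=-1.2, Option 2=-1.0, Option 3=-1.7, Option 4=-1.8
Best worst-case = -1.0 → Option 2.

minimax regret → Option 2; maximin → Option 2 (agree)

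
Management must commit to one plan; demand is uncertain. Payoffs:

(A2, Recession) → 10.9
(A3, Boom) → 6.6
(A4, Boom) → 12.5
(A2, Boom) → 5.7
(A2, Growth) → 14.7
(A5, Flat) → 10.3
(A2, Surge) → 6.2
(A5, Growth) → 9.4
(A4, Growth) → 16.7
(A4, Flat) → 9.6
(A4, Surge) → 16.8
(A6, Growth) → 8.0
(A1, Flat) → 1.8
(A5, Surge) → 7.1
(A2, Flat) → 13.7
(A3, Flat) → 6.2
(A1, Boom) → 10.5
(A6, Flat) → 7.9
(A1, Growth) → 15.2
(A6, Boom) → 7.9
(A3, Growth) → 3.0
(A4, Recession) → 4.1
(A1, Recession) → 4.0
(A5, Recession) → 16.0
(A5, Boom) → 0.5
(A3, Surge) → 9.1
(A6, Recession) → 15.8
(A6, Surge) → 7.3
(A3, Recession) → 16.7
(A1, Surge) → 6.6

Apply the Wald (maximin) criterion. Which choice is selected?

Row minima: A1=1.8, A2=5.7, A3=3.0, A4=4.1, A5=0.5, A6=7.3
Best worst-case = 7.3 → A6.

A6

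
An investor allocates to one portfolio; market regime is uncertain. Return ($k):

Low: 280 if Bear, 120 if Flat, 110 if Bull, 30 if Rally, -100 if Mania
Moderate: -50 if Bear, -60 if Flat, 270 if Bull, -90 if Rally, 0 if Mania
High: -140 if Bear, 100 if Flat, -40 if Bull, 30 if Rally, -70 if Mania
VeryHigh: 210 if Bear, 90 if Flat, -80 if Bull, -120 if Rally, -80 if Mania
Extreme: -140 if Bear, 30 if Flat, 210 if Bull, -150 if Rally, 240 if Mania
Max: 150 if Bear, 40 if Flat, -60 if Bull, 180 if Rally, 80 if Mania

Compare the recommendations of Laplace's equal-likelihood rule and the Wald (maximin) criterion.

laplace → Low; maximin → Max (disagree)

Row averages: Low=88, Moderate=14, High=-24, VeryHigh=4, Extreme=38, Max=78
Highest average = 88 → Low.
Row minima: Low=-100, Moderate=-90, High=-140, VeryHigh=-120, Extreme=-150, Max=-60
Best worst-case = -60 → Max.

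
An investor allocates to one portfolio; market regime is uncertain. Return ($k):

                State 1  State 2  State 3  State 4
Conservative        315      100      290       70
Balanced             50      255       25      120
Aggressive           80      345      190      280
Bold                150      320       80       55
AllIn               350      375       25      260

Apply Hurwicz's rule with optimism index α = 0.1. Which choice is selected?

Conservative: 0.1·315 + 0.9·70 = 94.5
Balanced: 0.1·255 + 0.9·25 = 48
Aggressive: 0.1·345 + 0.9·80 = 106.5
Bold: 0.1·320 + 0.9·55 = 81.5
AllIn: 0.1·375 + 0.9·25 = 60
Highest Hurwicz score = 106.5 → Aggressive.

Aggressive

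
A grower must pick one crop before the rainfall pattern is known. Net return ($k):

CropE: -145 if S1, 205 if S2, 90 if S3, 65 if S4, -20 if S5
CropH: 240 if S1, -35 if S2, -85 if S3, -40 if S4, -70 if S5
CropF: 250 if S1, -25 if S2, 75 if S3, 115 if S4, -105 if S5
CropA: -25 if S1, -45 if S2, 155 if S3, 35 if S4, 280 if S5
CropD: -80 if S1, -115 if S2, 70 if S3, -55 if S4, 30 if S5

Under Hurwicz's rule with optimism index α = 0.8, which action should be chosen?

CropE: 0.8·205 + 0.2·(-145) = 135
CropH: 0.8·240 + 0.2·(-85) = 175
CropF: 0.8·250 + 0.2·(-105) = 179
CropA: 0.8·280 + 0.2·(-45) = 215
CropD: 0.8·70 + 0.2·(-115) = 33
Highest Hurwicz score = 215 → CropA.

CropA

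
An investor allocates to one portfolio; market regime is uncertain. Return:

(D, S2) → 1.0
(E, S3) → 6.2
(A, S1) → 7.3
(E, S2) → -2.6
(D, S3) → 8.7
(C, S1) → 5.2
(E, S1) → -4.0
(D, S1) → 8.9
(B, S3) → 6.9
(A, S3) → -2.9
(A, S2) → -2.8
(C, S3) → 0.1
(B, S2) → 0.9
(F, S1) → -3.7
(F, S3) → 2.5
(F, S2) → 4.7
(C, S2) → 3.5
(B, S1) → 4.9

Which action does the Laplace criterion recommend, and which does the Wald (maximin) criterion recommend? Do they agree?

Row averages: A=8/15, B=127/30, C=44/15, D=6.2, E=-2/15, F=7/6
Highest average = 6.2 → D.
Row minima: A=-2.9, B=0.9, C=0.1, D=1.0, E=-4.0, F=-3.7
Best worst-case = 1.0 → D.

laplace → D; maximin → D (agree)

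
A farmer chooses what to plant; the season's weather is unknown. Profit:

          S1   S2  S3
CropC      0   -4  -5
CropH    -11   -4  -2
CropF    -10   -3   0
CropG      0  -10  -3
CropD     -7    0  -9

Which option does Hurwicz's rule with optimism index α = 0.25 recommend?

CropC

CropC: 0.25·0 + 0.75·(-5) = -3.75
CropH: 0.25·(-2) + 0.75·(-11) = -8.75
CropF: 0.25·0 + 0.75·(-10) = -7.5
CropG: 0.25·0 + 0.75·(-10) = -7.5
CropD: 0.25·0 + 0.75·(-9) = -6.75
Highest Hurwicz score = -3.75 → CropC.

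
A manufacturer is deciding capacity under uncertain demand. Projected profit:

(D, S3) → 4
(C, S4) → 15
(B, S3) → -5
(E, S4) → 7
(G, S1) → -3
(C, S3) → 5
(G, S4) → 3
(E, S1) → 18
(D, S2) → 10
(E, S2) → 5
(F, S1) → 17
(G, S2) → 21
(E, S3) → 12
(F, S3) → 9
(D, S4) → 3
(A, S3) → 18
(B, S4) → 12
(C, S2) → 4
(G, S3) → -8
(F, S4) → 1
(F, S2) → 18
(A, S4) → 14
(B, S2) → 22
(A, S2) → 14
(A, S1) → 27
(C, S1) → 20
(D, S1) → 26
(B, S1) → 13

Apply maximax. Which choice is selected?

A

Row maxima: A=27, B=22, C=20, D=26, E=18, F=18, G=21
Best best-case = 27 → A.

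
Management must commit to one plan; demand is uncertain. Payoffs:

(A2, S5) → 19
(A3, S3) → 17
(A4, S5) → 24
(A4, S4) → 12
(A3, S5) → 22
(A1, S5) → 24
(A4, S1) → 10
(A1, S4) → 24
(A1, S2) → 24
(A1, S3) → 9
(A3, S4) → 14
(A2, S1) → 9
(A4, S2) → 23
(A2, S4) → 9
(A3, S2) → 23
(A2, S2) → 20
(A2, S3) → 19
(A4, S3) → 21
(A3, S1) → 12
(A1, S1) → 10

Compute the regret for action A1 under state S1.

2

Best payoff under S1 is 12.
Regret = 12 − 10 = 2.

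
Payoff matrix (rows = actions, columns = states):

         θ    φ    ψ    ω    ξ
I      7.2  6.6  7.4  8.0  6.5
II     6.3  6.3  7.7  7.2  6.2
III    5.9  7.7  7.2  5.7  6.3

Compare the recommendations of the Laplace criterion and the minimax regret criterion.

laplace → I; minimax regret → I (agree)

Row averages: I=7.14, II=6.74, III=6.56
Highest average = 7.14 → I.
Column bests: θ=7.2, φ=7.7, ψ=7.7, ω=8.0, ξ=6.5.
I regrets: 0.0, 1.1, 0.3, 0.0, 0.0 → max 1.1
II regrets: 0.9, 1.4, 0.0, 0.8, 0.3 → max 1.4
III regrets: 1.3, 0.0, 0.5, 2.3, 0.2 → max 2.3
Smallest max regret = 1.1 → I.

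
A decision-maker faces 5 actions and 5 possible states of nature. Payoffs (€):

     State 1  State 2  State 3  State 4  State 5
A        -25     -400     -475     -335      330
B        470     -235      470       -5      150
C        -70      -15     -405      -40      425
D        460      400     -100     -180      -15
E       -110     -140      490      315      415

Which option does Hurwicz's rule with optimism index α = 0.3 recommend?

A: 0.3·330 + 0.7·(-475) = -233.5
B: 0.3·470 + 0.7·(-235) = -23.5
C: 0.3·425 + 0.7·(-405) = -156
D: 0.3·460 + 0.7·(-180) = 12
E: 0.3·490 + 0.7·(-140) = 49
Highest Hurwicz score = 49 → E.

E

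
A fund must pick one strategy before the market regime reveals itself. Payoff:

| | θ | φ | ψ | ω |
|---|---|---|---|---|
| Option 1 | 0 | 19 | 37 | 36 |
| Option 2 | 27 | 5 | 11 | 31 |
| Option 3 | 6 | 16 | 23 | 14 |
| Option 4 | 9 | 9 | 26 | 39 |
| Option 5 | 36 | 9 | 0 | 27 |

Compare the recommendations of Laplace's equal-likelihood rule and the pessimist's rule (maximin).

Row averages: Option 1=23, Option 2=18.5, Option 3=14.75, Option 4=20.75, Option 5=18
Highest average = 23 → Option 1.
Row minima: Option 1=0, Option 2=5, Option 3=6, Option 4=9, Option 5=0
Best worst-case = 9 → Option 4.

laplace → Option 1; maximin → Option 4 (disagree)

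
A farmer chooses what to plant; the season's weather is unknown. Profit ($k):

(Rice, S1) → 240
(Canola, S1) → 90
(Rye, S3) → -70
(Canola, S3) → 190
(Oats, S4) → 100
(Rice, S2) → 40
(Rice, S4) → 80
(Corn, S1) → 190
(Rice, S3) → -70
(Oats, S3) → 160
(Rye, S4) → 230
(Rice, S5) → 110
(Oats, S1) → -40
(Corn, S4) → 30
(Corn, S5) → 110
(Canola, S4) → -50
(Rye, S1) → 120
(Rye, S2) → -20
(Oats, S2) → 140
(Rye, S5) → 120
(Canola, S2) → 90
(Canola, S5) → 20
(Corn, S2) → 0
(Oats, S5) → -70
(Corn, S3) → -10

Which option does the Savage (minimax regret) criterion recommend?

Column bests: S1=240, S2=140, S3=190, S4=230, S5=120.
Oats regrets: 280, 0, 30, 130, 190 → max 280
Rice regrets: 0, 100, 260, 150, 10 → max 260
Rye regrets: 120, 160, 260, 0, 0 → max 260
Canola regrets: 150, 50, 0, 280, 100 → max 280
Corn regrets: 50, 140, 200, 200, 10 → max 200
Smallest max regret = 200 → Corn.

Corn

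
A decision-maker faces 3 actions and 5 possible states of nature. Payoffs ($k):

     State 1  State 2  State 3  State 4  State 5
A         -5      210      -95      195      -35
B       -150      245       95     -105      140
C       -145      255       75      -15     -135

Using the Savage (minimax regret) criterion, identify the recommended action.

A

Column bests: State 1=-5, State 2=255, State 3=95, State 4=195, State 5=140.
A regrets: 0, 45, 190, 0, 175 → max 190
B regrets: 145, 10, 0, 300, 0 → max 300
C regrets: 140, 0, 20, 210, 275 → max 275
Smallest max regret = 190 → A.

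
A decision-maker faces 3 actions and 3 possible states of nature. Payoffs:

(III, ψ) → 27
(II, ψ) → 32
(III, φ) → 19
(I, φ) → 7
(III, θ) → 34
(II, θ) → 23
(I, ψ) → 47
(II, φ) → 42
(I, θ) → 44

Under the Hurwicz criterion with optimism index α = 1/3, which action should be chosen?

I: 1/3·47 + 2/3·7 = 61/3
II: 1/3·42 + 2/3·23 = 88/3
III: 1/3·34 + 2/3·19 = 24
Highest Hurwicz score = 88/3 → II.

II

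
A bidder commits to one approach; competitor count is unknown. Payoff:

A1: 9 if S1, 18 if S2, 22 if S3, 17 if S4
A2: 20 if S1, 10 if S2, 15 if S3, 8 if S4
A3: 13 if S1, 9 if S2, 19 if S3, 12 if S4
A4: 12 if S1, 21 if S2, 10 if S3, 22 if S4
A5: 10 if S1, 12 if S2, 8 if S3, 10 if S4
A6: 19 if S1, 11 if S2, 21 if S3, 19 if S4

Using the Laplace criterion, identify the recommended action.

Row averages: A1=16.5, A2=13.25, A3=13.25, A4=16.25, A5=10, A6=17.5
Highest average = 17.5 → A6.

A6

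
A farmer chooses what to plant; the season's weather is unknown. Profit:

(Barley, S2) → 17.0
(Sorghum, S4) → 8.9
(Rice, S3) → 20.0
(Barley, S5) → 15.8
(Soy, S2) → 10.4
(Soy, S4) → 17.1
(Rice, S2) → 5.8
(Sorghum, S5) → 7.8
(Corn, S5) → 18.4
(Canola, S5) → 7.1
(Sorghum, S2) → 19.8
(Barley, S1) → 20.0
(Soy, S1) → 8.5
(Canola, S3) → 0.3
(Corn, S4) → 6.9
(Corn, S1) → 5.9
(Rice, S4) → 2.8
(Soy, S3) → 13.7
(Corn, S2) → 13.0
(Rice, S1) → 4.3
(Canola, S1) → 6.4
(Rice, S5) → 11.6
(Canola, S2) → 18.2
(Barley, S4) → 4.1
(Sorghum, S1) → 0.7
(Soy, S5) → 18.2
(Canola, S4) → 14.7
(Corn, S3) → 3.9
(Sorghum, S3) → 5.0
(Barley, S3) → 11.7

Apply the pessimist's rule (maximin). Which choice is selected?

Soy

Row minima: Rice=2.8, Canola=0.3, Barley=4.1, Soy=8.5, Sorghum=0.7, Corn=3.9
Best worst-case = 8.5 → Soy.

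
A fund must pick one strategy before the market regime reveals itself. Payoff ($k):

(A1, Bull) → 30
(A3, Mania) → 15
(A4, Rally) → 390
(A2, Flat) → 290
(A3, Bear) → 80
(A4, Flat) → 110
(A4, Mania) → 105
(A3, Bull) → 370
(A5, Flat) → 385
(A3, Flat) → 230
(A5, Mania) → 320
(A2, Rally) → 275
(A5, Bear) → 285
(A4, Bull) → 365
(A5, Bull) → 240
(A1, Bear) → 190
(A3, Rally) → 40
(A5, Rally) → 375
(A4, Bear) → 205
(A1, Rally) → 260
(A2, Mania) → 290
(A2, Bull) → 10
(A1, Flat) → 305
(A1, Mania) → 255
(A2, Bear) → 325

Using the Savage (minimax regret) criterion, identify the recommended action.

A5

Column bests: Bear=325, Flat=385, Bull=370, Rally=390, Mania=320.
A1 regrets: 135, 80, 340, 130, 65 → max 340
A2 regrets: 0, 95, 360, 115, 30 → max 360
A3 regrets: 245, 155, 0, 350, 305 → max 350
A4 regrets: 120, 275, 5, 0, 215 → max 275
A5 regrets: 40, 0, 130, 15, 0 → max 130
Smallest max regret = 130 → A5.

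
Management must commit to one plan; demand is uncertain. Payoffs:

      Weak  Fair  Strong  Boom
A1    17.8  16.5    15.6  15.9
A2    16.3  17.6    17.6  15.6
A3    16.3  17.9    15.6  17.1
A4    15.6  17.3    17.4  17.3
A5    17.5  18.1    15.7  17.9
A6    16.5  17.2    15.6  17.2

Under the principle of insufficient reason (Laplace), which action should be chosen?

A5

Row averages: A1=16.45, A2=16.775, A3=16.725, A4=16.9, A5=17.3, A6=16.625
Highest average = 17.3 → A5.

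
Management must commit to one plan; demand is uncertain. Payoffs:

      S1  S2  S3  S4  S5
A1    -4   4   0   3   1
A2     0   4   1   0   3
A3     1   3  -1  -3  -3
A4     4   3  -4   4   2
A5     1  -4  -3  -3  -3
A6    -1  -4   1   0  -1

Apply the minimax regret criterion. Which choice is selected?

Column bests: S1=4, S2=4, S3=1, S4=4, S5=3.
A1 regrets: 8, 0, 1, 1, 2 → max 8
A2 regrets: 4, 0, 0, 4, 0 → max 4
A3 regrets: 3, 1, 2, 7, 6 → max 7
A4 regrets: 0, 1, 5, 0, 1 → max 5
A5 regrets: 3, 8, 4, 7, 6 → max 8
A6 regrets: 5, 8, 0, 4, 4 → max 8
Smallest max regret = 4 → A2.

A2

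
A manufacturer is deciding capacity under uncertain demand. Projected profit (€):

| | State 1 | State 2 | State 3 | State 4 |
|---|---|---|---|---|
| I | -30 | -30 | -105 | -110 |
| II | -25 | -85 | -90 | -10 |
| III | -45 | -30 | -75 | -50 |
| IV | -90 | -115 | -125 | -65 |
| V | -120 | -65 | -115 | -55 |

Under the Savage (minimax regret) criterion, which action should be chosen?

Column bests: State 1=-25, State 2=-30, State 3=-75, State 4=-10.
I regrets: 5, 0, 30, 100 → max 100
II regrets: 0, 55, 15, 0 → max 55
III regrets: 20, 0, 0, 40 → max 40
IV regrets: 65, 85, 50, 55 → max 85
V regrets: 95, 35, 40, 45 → max 95
Smallest max regret = 40 → III.

III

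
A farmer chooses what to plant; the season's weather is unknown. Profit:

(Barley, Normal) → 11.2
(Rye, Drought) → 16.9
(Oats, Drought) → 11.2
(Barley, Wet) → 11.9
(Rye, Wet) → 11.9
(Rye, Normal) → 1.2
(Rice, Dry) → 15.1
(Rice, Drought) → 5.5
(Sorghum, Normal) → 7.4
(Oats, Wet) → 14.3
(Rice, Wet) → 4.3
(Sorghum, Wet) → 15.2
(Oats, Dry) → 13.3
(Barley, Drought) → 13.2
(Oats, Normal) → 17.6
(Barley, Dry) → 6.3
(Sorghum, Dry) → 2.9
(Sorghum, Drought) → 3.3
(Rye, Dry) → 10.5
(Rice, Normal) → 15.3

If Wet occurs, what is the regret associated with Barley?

Best payoff under Wet is 15.2.
Regret = 15.2 − 11.9 = 3.3.

3.3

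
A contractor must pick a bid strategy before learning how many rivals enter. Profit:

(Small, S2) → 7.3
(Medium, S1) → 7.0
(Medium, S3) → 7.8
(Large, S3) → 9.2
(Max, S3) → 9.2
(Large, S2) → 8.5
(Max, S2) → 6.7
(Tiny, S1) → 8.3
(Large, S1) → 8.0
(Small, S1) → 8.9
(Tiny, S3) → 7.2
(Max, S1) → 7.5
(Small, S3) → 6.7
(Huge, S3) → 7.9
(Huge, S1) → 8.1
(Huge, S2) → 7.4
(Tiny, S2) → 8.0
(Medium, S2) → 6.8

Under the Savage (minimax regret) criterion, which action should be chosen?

Column bests: S1=8.9, S2=8.5, S3=9.2.
Tiny regrets: 0.6, 0.5, 2.0 → max 2.0
Small regrets: 0.0, 1.2, 2.5 → max 2.5
Medium regrets: 1.9, 1.7, 1.4 → max 1.9
Large regrets: 0.9, 0.0, 0.0 → max 0.9
Huge regrets: 0.8, 1.1, 1.3 → max 1.3
Max regrets: 1.4, 1.8, 0.0 → max 1.8
Smallest max regret = 0.9 → Large.

Large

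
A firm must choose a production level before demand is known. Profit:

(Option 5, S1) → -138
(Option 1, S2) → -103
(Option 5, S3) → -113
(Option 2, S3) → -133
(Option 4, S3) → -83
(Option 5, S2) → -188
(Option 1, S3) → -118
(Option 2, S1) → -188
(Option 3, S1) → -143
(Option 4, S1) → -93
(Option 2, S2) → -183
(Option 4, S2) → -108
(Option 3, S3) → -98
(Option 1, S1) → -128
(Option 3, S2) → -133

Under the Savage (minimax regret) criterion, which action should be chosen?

Option 4

Column bests: S1=-93, S2=-103, S3=-83.
Option 1 regrets: 35, 0, 35 → max 35
Option 2 regrets: 95, 80, 50 → max 95
Option 3 regrets: 50, 30, 15 → max 50
Option 4 regrets: 0, 5, 0 → max 5
Option 5 regrets: 45, 85, 30 → max 85
Smallest max regret = 5 → Option 4.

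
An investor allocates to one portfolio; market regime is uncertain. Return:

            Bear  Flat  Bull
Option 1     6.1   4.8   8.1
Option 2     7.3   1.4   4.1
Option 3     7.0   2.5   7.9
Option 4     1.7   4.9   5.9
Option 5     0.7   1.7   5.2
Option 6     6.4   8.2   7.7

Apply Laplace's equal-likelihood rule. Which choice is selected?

Option 6

Row averages: Option 1=19/3, Option 2=64/15, Option 3=5.8, Option 4=25/6, Option 5=38/15, Option 6=223/30
Highest average = 223/30 → Option 6.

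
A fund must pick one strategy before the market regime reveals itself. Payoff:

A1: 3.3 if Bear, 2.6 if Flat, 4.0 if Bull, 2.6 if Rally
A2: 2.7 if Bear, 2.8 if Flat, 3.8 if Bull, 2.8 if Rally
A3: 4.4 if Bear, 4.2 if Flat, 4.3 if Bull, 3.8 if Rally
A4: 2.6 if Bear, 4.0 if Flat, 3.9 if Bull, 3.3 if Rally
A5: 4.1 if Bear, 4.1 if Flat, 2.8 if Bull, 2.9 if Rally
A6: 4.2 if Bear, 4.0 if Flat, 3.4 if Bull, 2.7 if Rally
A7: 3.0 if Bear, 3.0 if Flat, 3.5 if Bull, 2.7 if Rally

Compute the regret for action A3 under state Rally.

0.0

Best payoff under Rally is 3.8.
Regret = 3.8 − 3.8 = 0.0.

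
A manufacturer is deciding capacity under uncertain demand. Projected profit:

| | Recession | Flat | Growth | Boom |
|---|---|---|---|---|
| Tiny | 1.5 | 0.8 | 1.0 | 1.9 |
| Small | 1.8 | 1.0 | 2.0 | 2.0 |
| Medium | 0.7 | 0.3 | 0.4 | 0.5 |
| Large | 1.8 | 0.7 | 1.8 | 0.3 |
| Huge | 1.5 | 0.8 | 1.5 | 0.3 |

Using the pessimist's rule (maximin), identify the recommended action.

Small

Row minima: Tiny=0.8, Small=1.0, Medium=0.3, Large=0.3, Huge=0.3
Best worst-case = 1.0 → Small.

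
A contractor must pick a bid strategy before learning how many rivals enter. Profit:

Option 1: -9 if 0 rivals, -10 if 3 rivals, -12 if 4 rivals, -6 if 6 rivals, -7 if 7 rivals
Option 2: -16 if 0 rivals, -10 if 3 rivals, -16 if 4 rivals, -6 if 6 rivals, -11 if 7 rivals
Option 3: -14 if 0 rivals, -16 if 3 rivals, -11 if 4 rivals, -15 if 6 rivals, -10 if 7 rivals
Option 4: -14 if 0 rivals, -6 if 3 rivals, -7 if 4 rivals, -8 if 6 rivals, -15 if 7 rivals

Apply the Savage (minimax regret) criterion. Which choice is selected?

Column bests: 0 rivals=-9, 3 rivals=-6, 4 rivals=-7, 6 rivals=-6, 7 rivals=-7.
Option 1 regrets: 0, 4, 5, 0, 0 → max 5
Option 2 regrets: 7, 4, 9, 0, 4 → max 9
Option 3 regrets: 5, 10, 4, 9, 3 → max 10
Option 4 regrets: 5, 0, 0, 2, 8 → max 8
Smallest max regret = 5 → Option 1.

Option 1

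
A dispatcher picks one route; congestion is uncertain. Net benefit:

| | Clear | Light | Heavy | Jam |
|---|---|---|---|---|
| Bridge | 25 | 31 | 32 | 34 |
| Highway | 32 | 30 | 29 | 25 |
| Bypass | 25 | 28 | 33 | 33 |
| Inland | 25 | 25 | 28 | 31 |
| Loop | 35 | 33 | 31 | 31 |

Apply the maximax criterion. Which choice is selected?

Loop

Row maxima: Bridge=34, Highway=32, Bypass=33, Inland=31, Loop=35
Best best-case = 35 → Loop.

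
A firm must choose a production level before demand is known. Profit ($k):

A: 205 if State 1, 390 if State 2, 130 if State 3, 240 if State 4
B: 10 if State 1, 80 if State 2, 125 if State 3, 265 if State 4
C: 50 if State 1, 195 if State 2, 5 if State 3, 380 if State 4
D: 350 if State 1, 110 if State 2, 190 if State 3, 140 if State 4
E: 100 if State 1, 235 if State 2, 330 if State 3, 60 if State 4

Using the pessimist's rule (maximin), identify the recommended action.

Row minima: A=130, B=10, C=5, D=110, E=60
Best worst-case = 130 → A.

A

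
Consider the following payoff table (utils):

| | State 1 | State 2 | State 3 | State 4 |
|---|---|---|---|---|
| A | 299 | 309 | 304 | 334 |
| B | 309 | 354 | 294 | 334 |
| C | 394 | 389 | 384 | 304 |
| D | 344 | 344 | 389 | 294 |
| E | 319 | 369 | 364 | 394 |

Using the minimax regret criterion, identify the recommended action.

Column bests: State 1=394, State 2=389, State 3=389, State 4=394.
A regrets: 95, 80, 85, 60 → max 95
B regrets: 85, 35, 95, 60 → max 95
C regrets: 0, 0, 5, 90 → max 90
D regrets: 50, 45, 0, 100 → max 100
E regrets: 75, 20, 25, 0 → max 75
Smallest max regret = 75 → E.

E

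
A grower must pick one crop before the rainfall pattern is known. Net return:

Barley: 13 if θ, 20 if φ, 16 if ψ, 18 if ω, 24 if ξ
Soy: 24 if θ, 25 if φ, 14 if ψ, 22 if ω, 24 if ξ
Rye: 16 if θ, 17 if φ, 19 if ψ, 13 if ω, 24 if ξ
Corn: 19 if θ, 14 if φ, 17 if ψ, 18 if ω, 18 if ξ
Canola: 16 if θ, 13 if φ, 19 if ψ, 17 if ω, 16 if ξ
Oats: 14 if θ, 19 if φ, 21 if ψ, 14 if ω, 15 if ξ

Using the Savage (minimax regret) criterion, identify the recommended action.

Column bests: θ=24, φ=25, ψ=21, ω=22, ξ=24.
Barley regrets: 11, 5, 5, 4, 0 → max 11
Soy regrets: 0, 0, 7, 0, 0 → max 7
Rye regrets: 8, 8, 2, 9, 0 → max 9
Corn regrets: 5, 11, 4, 4, 6 → max 11
Canola regrets: 8, 12, 2, 5, 8 → max 12
Oats regrets: 10, 6, 0, 8, 9 → max 10
Smallest max regret = 7 → Soy.

Soy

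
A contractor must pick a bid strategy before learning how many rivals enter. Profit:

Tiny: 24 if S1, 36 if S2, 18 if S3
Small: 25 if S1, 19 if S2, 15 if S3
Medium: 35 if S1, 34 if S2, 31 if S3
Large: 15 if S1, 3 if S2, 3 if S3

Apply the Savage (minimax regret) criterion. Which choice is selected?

Medium

Column bests: S1=35, S2=36, S3=31.
Tiny regrets: 11, 0, 13 → max 13
Small regrets: 10, 17, 16 → max 17
Medium regrets: 0, 2, 0 → max 2
Large regrets: 20, 33, 28 → max 33
Smallest max regret = 2 → Medium.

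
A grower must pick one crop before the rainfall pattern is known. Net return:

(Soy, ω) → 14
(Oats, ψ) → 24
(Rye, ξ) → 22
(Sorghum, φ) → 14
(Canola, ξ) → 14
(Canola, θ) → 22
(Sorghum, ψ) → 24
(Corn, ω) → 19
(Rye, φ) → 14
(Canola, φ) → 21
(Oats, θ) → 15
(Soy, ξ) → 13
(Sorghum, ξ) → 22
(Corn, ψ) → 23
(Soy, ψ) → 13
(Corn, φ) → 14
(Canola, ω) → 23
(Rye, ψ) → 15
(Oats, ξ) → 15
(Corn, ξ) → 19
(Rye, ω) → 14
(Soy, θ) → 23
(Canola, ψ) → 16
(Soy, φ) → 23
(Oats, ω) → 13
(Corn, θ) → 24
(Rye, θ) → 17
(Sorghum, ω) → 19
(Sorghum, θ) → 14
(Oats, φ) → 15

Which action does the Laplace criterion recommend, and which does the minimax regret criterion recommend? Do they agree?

Row averages: Rye=16.4, Oats=16.4, Canola=19.2, Soy=17.2, Sorghum=18.6, Corn=19.8
Highest average = 19.8 → Corn.
Column bests: θ=24, φ=23, ψ=24, ω=23, ξ=22.
Rye regrets: 7, 9, 9, 9, 0 → max 9
Oats regrets: 9, 8, 0, 10, 7 → max 10
Canola regrets: 2, 2, 8, 0, 8 → max 8
Soy regrets: 1, 0, 11, 9, 9 → max 11
Sorghum regrets: 10, 9, 0, 4, 0 → max 10
Corn regrets: 0, 9, 1, 4, 3 → max 9
Smallest max regret = 8 → Canola.

laplace → Corn; minimax regret → Canola (disagree)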